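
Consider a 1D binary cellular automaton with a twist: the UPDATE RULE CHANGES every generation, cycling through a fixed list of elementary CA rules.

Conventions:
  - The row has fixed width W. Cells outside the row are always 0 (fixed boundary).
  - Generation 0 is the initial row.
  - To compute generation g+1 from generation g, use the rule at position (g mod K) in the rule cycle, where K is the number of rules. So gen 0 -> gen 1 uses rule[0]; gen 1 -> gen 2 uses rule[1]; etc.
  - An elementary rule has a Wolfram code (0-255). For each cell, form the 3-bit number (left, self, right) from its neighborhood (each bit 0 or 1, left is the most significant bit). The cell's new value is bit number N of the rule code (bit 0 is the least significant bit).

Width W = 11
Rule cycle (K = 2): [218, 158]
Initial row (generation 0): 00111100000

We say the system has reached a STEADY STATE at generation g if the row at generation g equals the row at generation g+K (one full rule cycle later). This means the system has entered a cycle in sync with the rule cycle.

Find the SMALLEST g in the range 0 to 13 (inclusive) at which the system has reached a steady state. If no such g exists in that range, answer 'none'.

Gen 0: 00111100000
Gen 1 (rule 218): 01111110000
Gen 2 (rule 158): 11111101000
Gen 3 (rule 218): 11111100100
Gen 4 (rule 158): 11111011110
Gen 5 (rule 218): 11111011111
Gen 6 (rule 158): 11110011110
Gen 7 (rule 218): 11111111111
Gen 8 (rule 158): 11111111110
Gen 9 (rule 218): 11111111111
Gen 10 (rule 158): 11111111110
Gen 11 (rule 218): 11111111111
Gen 12 (rule 158): 11111111110
Gen 13 (rule 218): 11111111111
Gen 14 (rule 158): 11111111110
Gen 15 (rule 218): 11111111111

Answer: 7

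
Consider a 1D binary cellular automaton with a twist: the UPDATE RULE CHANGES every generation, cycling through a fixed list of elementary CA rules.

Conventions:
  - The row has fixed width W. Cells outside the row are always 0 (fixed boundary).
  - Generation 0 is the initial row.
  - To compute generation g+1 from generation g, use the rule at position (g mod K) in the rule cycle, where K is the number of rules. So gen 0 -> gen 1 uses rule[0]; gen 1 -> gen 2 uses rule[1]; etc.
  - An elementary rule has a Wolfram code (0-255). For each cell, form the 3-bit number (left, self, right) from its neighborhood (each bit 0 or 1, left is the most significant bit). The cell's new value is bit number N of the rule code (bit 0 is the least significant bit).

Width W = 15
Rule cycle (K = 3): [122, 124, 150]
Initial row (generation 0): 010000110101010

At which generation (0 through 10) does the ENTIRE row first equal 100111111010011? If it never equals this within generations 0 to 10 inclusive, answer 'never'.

Answer: 8

Derivation:
Gen 0: 010000110101010
Gen 1 (rule 122): 101001111010101
Gen 2 (rule 124): 111101001111111
Gen 3 (rule 150): 011001110111110
Gen 4 (rule 122): 111111011100011
Gen 5 (rule 124): 100001110110011
Gen 6 (rule 150): 110010100001100
Gen 7 (rule 122): 111101010011110
Gen 8 (rule 124): 100111111010011
Gen 9 (rule 150): 111011110011100
Gen 10 (rule 122): 101110011110110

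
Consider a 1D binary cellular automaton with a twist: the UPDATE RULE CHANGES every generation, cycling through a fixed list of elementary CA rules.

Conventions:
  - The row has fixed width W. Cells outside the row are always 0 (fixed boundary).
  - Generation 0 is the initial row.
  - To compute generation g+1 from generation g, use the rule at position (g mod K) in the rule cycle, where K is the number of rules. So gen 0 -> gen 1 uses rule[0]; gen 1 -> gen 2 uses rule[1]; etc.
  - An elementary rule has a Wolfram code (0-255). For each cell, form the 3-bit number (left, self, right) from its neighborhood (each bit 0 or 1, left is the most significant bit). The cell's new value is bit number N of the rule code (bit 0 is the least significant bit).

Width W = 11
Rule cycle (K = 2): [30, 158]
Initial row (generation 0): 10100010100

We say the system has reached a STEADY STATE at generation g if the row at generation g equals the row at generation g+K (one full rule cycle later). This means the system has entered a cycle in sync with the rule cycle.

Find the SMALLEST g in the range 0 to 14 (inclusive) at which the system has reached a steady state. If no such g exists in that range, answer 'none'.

Answer: 11

Derivation:
Gen 0: 10100010100
Gen 1 (rule 30): 10110110110
Gen 2 (rule 158): 10100100101
Gen 3 (rule 30): 10111111101
Gen 4 (rule 158): 10111111001
Gen 5 (rule 30): 10100000111
Gen 6 (rule 158): 10110001110
Gen 7 (rule 30): 10101011001
Gen 8 (rule 158): 10101010111
Gen 9 (rule 30): 10101010100
Gen 10 (rule 158): 10101010110
Gen 11 (rule 30): 10101010101
Gen 12 (rule 158): 10101010101
Gen 13 (rule 30): 10101010101
Gen 14 (rule 158): 10101010101
Gen 15 (rule 30): 10101010101
Gen 16 (rule 158): 10101010101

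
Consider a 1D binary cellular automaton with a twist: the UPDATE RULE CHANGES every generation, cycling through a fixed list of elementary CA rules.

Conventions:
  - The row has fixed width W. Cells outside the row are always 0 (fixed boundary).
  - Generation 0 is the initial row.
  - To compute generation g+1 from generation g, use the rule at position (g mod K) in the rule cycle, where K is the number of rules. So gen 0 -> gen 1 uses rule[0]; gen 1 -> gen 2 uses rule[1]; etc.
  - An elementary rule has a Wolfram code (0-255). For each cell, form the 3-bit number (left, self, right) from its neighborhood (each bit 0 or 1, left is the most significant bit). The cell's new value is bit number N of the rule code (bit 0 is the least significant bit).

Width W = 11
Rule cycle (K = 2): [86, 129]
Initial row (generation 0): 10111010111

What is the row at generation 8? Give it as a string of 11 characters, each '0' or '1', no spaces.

Answer: 00011110000

Derivation:
Gen 0: 10111010111
Gen 1 (rule 86): 10001010001
Gen 2 (rule 129): 00100000100
Gen 3 (rule 86): 01110001110
Gen 4 (rule 129): 00100100100
Gen 5 (rule 86): 01111111110
Gen 6 (rule 129): 00111111100
Gen 7 (rule 86): 01000000110
Gen 8 (rule 129): 00011110000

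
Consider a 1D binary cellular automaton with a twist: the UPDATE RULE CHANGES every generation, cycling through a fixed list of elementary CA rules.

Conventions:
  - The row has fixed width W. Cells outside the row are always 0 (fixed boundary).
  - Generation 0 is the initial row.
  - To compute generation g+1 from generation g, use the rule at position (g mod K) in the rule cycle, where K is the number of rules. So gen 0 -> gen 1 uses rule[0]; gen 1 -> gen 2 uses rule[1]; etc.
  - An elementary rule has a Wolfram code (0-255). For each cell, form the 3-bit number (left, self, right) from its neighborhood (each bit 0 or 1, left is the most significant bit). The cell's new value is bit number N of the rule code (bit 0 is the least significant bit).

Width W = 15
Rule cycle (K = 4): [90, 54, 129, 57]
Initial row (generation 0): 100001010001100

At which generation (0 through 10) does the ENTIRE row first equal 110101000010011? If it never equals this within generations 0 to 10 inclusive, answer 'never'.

Gen 0: 100001010001100
Gen 1 (rule 90): 010010001011110
Gen 2 (rule 54): 111111011100001
Gen 3 (rule 129): 011110001001100
Gen 4 (rule 57): 010001100101011
Gen 5 (rule 90): 101011111000011
Gen 6 (rule 54): 111100000100100
Gen 7 (rule 129): 011001110000001
Gen 8 (rule 57): 010101001111100
Gen 9 (rule 90): 100000111000110
Gen 10 (rule 54): 110001000101001

Answer: never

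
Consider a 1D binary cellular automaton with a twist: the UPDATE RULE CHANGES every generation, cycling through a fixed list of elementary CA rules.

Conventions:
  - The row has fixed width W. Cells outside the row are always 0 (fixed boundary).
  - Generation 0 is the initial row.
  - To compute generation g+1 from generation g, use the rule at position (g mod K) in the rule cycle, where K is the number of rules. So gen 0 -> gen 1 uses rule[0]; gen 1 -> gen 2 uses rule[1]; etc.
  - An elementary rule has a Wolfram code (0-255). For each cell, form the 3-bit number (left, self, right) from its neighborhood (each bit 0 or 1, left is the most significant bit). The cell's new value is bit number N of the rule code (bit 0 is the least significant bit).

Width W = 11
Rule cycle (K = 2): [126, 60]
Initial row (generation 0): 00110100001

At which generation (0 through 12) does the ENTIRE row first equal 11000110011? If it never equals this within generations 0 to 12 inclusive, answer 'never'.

Answer: never

Derivation:
Gen 0: 00110100001
Gen 1 (rule 126): 01111110011
Gen 2 (rule 60): 01000001010
Gen 3 (rule 126): 11100011111
Gen 4 (rule 60): 10010010000
Gen 5 (rule 126): 11111111000
Gen 6 (rule 60): 10000000100
Gen 7 (rule 126): 11000001110
Gen 8 (rule 60): 10100001001
Gen 9 (rule 126): 11110011111
Gen 10 (rule 60): 10001010000
Gen 11 (rule 126): 11011111000
Gen 12 (rule 60): 10110000100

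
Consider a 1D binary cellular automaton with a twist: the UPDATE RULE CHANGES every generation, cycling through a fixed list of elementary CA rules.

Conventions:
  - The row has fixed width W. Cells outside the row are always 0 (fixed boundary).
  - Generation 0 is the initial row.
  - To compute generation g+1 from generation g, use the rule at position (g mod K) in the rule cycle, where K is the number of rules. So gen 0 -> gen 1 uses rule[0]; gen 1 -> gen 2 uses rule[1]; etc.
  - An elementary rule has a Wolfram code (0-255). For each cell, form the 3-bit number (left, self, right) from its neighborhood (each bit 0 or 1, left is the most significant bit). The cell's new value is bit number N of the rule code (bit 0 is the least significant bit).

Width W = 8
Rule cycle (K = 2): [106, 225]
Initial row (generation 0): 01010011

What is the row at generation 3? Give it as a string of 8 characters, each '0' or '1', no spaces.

Gen 0: 01010011
Gen 1 (rule 106): 10100111
Gen 2 (rule 225): 01000011
Gen 3 (rule 106): 10000111

Answer: 10000111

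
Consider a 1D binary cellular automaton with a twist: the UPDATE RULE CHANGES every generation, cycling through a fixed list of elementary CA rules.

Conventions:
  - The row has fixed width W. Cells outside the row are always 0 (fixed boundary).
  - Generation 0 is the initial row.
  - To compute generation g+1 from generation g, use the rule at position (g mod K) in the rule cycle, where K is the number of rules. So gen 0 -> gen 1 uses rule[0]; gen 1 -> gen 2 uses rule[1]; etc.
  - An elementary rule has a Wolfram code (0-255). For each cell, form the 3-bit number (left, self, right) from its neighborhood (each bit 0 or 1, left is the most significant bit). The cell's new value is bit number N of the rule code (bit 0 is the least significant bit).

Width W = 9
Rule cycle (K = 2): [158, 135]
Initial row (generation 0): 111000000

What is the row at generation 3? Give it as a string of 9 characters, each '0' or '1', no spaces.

Gen 0: 111000000
Gen 1 (rule 158): 110100000
Gen 2 (rule 135): 000101111
Gen 3 (rule 158): 001101110

Answer: 001101110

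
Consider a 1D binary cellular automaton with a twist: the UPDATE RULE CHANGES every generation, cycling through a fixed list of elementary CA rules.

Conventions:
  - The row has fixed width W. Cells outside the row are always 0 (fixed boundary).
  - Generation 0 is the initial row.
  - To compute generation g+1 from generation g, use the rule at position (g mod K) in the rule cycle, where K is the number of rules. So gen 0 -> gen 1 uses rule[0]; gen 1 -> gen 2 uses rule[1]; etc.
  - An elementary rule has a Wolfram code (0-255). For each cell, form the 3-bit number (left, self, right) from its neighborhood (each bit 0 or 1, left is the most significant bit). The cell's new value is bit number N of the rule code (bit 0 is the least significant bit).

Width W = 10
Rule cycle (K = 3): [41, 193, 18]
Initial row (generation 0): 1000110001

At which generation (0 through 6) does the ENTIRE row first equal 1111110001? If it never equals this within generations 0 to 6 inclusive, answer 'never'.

Gen 0: 1000110001
Gen 1 (rule 41): 0010100100
Gen 2 (rule 193): 1000000001
Gen 3 (rule 18): 0100000010
Gen 4 (rule 41): 0001111000
Gen 5 (rule 193): 1100111011
Gen 6 (rule 18): 0011000000

Answer: never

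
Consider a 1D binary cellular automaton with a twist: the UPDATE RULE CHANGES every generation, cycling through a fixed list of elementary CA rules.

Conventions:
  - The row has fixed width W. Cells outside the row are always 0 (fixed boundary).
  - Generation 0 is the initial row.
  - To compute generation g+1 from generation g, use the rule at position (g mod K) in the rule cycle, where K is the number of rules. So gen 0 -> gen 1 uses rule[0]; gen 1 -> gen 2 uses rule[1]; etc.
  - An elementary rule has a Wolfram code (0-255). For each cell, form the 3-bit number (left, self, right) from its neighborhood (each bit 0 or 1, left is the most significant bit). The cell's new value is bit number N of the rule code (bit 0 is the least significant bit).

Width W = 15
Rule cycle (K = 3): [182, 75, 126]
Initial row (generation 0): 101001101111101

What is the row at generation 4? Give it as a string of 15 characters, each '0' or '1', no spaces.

Answer: 001011111111110

Derivation:
Gen 0: 101001101111101
Gen 1 (rule 182): 111110010111011
Gen 2 (rule 75): 100010100101011
Gen 3 (rule 126): 110111111111111
Gen 4 (rule 182): 001011111111110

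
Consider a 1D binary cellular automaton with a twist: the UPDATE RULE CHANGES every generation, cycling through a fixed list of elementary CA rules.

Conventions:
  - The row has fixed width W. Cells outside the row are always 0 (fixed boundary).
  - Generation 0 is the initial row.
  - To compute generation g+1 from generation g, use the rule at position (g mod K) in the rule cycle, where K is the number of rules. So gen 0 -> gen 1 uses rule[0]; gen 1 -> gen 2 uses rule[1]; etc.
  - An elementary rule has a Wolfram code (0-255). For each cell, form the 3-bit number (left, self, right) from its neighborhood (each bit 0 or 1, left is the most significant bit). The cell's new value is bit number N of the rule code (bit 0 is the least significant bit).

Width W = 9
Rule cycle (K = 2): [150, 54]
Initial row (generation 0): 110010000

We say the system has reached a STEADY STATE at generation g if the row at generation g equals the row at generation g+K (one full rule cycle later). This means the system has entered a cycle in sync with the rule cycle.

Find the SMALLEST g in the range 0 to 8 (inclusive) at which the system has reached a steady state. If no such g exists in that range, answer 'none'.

Answer: none

Derivation:
Gen 0: 110010000
Gen 1 (rule 150): 001111000
Gen 2 (rule 54): 010000100
Gen 3 (rule 150): 111001110
Gen 4 (rule 54): 000110001
Gen 5 (rule 150): 001001011
Gen 6 (rule 54): 011111100
Gen 7 (rule 150): 101111010
Gen 8 (rule 54): 110000111
Gen 9 (rule 150): 001001010
Gen 10 (rule 54): 011111111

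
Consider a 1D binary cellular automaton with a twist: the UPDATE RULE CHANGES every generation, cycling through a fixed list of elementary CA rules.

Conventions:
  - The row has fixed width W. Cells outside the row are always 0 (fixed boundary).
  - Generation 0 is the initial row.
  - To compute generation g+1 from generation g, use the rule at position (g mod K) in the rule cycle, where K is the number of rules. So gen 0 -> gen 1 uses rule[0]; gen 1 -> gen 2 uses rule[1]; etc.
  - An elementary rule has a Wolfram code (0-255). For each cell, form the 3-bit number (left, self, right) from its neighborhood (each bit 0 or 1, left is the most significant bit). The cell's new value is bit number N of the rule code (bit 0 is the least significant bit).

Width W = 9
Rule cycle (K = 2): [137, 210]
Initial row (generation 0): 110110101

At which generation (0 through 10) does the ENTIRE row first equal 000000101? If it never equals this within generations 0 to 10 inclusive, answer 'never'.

Gen 0: 110110101
Gen 1 (rule 137): 100100000
Gen 2 (rule 210): 011010000
Gen 3 (rule 137): 010000111
Gen 4 (rule 210): 101001011
Gen 5 (rule 137): 000000010
Gen 6 (rule 210): 000000101
Gen 7 (rule 137): 111110000
Gen 8 (rule 210): 011111000
Gen 9 (rule 137): 011110011
Gen 10 (rule 210): 101111101

Answer: 6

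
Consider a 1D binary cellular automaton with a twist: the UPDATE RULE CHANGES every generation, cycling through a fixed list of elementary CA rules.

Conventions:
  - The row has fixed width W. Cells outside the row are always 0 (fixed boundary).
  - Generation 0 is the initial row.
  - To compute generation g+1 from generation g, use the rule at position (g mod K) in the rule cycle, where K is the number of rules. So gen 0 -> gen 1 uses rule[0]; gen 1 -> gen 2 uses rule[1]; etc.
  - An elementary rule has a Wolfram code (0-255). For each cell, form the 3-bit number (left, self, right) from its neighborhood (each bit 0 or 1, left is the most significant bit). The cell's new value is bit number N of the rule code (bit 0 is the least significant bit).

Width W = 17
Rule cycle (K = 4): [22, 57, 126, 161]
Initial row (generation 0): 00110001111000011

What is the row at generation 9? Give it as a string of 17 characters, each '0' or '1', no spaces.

Gen 0: 00110001111000011
Gen 1 (rule 22): 01001010000100100
Gen 2 (rule 57): 00100101110010011
Gen 3 (rule 126): 01111111011111111
Gen 4 (rule 161): 00111110101111110
Gen 5 (rule 22): 01000000100000001
Gen 6 (rule 57): 00111110011111100
Gen 7 (rule 126): 01100011110000110
Gen 8 (rule 161): 00001001100110000
Gen 9 (rule 22): 00011110011001000

Answer: 00011110011001000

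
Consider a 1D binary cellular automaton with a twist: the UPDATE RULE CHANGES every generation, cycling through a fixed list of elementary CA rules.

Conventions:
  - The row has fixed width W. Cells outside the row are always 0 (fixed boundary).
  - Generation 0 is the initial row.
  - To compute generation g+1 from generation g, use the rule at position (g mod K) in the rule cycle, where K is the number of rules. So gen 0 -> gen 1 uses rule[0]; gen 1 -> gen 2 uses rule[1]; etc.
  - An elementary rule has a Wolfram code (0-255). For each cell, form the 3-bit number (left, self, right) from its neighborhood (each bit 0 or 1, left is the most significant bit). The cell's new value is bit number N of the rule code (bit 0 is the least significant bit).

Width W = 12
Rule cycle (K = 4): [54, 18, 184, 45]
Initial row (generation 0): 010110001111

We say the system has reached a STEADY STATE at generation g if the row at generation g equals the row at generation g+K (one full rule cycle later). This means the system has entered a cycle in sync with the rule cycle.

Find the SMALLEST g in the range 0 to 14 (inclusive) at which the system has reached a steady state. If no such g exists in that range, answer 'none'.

Answer: none

Derivation:
Gen 0: 010110001111
Gen 1 (rule 54): 111001010000
Gen 2 (rule 18): 000110001000
Gen 3 (rule 184): 000101000100
Gen 4 (rule 45): 110111010101
Gen 5 (rule 54): 001000111111
Gen 6 (rule 18): 010101000000
Gen 7 (rule 184): 001010100000
Gen 8 (rule 45): 101111101111
Gen 9 (rule 54): 110000010000
Gen 10 (rule 18): 001000101000
Gen 11 (rule 184): 000100010100
Gen 12 (rule 45): 110101011101
Gen 13 (rule 54): 001111100011
Gen 14 (rule 18): 010000010100
Gen 15 (rule 184): 001000001010
Gen 16 (rule 45): 101011101110
Gen 17 (rule 54): 111100010001
Gen 18 (rule 18): 000010101010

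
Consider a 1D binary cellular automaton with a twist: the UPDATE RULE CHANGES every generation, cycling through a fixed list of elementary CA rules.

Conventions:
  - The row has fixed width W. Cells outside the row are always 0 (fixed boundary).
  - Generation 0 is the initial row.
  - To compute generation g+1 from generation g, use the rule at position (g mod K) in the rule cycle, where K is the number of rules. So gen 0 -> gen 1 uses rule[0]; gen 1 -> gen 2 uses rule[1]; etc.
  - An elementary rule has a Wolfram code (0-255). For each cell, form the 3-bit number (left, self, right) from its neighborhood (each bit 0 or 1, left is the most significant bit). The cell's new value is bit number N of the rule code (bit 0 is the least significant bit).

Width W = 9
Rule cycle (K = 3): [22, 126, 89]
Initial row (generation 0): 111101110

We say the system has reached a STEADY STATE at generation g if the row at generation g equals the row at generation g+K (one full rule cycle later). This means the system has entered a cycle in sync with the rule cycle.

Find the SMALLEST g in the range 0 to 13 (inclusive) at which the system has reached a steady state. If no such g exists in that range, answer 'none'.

Gen 0: 111101110
Gen 1 (rule 22): 000000001
Gen 2 (rule 126): 000000011
Gen 3 (rule 89): 111111011
Gen 4 (rule 22): 000000000
Gen 5 (rule 126): 000000000
Gen 6 (rule 89): 111111111
Gen 7 (rule 22): 000000000
Gen 8 (rule 126): 000000000
Gen 9 (rule 89): 111111111
Gen 10 (rule 22): 000000000
Gen 11 (rule 126): 000000000
Gen 12 (rule 89): 111111111
Gen 13 (rule 22): 000000000
Gen 14 (rule 126): 000000000
Gen 15 (rule 89): 111111111
Gen 16 (rule 22): 000000000

Answer: 4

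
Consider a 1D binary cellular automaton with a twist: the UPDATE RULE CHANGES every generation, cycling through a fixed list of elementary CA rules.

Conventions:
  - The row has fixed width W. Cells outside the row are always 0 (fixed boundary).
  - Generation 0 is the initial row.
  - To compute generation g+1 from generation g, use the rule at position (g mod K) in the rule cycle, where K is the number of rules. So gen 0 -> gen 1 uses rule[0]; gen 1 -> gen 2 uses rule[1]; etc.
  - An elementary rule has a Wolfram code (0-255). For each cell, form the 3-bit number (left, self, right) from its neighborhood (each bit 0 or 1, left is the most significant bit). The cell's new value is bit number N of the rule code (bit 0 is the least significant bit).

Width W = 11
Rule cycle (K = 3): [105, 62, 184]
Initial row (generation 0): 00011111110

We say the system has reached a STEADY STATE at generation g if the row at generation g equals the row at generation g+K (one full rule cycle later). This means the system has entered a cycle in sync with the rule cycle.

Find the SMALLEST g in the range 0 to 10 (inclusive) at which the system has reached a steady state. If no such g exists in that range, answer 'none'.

Answer: none

Derivation:
Gen 0: 00011111110
Gen 1 (rule 105): 11010000010
Gen 2 (rule 62): 10111000111
Gen 3 (rule 184): 01110100110
Gen 4 (rule 105): 01011000110
Gen 5 (rule 62): 11110101101
Gen 6 (rule 184): 11101011010
Gen 7 (rule 105): 10110111100
Gen 8 (rule 62): 11101100010
Gen 9 (rule 184): 11011010001
Gen 10 (rule 105): 11111100100
Gen 11 (rule 62): 10000011110
Gen 12 (rule 184): 01000011101
Gen 13 (rule 105): 00011010110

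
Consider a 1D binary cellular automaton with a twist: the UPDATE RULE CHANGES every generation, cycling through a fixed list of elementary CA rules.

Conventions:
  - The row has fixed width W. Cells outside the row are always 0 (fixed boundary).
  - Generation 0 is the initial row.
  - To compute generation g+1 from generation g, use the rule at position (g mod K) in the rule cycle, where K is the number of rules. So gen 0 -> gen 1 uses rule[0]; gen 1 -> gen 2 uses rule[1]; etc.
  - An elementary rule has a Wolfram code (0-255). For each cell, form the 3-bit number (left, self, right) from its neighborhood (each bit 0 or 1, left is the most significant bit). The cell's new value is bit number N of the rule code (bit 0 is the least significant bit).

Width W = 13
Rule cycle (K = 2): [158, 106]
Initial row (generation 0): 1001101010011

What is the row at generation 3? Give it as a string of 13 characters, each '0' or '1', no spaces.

Gen 0: 1001101010011
Gen 1 (rule 158): 1111001011110
Gen 2 (rule 106): 1001010110010
Gen 3 (rule 158): 1111010101111

Answer: 1111010101111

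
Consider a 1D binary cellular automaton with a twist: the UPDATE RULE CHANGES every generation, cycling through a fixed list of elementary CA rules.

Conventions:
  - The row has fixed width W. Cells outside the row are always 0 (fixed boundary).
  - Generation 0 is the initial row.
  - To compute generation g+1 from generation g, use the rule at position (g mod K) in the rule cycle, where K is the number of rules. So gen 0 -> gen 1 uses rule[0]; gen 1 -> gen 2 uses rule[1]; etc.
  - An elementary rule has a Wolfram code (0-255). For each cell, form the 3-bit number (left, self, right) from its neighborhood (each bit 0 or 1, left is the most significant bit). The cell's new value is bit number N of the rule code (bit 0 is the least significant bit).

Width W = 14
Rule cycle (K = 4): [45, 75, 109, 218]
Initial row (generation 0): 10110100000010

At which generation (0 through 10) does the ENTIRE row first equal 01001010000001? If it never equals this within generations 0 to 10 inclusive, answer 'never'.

Answer: never

Derivation:
Gen 0: 10110100000010
Gen 1 (rule 45): 11101101111010
Gen 2 (rule 75): 10101101001000
Gen 3 (rule 109): 11111111001011
Gen 4 (rule 218): 11111111110011
Gen 5 (rule 45): 10000000000010
Gen 6 (rule 75): 00111111111100
Gen 7 (rule 109): 10100000000101
Gen 8 (rule 218): 00010000001000
Gen 9 (rule 45): 11010111101011
Gen 10 (rule 75): 11000100100011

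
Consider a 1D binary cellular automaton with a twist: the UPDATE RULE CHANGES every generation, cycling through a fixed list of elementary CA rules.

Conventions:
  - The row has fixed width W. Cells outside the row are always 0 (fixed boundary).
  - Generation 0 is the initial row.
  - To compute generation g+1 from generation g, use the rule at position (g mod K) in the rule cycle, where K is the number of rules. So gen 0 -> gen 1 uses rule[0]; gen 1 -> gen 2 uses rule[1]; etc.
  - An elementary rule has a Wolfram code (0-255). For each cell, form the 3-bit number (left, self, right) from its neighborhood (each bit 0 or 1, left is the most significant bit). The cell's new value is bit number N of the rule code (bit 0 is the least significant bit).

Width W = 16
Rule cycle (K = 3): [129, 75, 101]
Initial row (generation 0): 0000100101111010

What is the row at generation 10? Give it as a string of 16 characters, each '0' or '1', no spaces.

Gen 0: 0000100101111010
Gen 1 (rule 129): 1110000000110000
Gen 2 (rule 75): 1010111111110111
Gen 3 (rule 101): 1111000000011001
Gen 4 (rule 129): 0110011111000000
Gen 5 (rule 75): 1110110001011111
Gen 6 (rule 101): 0011010101100001
Gen 7 (rule 129): 1000000000001100
Gen 8 (rule 75): 0011111111111101
Gen 9 (rule 101): 1000000000000111
Gen 10 (rule 129): 0011111111110010

Answer: 0011111111110010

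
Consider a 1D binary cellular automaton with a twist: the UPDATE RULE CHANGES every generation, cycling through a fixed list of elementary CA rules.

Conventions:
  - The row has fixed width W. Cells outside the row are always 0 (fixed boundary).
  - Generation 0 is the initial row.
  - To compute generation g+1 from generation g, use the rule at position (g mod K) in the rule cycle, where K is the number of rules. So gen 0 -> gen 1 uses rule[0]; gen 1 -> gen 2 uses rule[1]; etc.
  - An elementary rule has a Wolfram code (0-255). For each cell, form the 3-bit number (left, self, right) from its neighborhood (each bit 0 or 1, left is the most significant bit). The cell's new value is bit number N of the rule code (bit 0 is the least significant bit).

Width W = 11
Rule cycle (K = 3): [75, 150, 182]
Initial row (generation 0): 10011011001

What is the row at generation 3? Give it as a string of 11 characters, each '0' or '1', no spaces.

Gen 0: 10011011001
Gen 1 (rule 75): 00111011010
Gen 2 (rule 150): 01010000011
Gen 3 (rule 182): 11111000100

Answer: 11111000100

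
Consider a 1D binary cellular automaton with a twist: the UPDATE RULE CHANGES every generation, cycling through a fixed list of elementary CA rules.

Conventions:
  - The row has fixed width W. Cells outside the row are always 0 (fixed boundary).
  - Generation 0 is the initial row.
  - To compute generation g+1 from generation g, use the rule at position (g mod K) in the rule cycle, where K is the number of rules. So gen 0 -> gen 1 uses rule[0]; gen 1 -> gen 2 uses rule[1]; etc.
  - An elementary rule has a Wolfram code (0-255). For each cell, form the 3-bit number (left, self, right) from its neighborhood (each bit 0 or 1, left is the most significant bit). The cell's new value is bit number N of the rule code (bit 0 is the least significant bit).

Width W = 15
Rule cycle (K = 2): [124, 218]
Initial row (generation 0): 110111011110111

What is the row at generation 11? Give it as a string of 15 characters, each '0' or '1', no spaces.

Gen 0: 110111011110111
Gen 1 (rule 124): 111101110011101
Gen 2 (rule 218): 111101111111100
Gen 3 (rule 124): 100111000000110
Gen 4 (rule 218): 011111100001111
Gen 5 (rule 124): 010000110001001
Gen 6 (rule 218): 101001111010110
Gen 7 (rule 124): 111101001111111
Gen 8 (rule 218): 111100111111111
Gen 9 (rule 124): 100110100000001
Gen 10 (rule 218): 011110010000010
Gen 11 (rule 124): 010011011000011

Answer: 010011011000011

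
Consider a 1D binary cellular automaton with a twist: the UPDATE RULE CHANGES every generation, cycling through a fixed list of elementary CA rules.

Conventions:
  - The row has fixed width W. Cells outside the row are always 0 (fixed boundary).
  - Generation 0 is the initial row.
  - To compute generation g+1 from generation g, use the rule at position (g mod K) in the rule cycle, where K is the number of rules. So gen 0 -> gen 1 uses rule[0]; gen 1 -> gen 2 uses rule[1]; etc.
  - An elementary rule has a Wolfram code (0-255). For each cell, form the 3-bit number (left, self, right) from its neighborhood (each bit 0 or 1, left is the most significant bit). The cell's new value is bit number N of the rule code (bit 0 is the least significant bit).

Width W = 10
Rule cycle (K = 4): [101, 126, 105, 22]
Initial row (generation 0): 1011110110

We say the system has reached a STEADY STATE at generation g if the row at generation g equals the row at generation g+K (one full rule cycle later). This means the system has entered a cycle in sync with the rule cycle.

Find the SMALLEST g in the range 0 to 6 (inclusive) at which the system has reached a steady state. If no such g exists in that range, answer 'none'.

Gen 0: 1011110110
Gen 1 (rule 101): 1100011010
Gen 2 (rule 126): 1110111111
Gen 3 (rule 105): 1011100001
Gen 4 (rule 22): 1000010011
Gen 5 (rule 101): 1011010001
Gen 6 (rule 126): 1111111011
Gen 7 (rule 105): 1000001111
Gen 8 (rule 22): 1100010000
Gen 9 (rule 101): 0101010111
Gen 10 (rule 126): 1111111101

Answer: none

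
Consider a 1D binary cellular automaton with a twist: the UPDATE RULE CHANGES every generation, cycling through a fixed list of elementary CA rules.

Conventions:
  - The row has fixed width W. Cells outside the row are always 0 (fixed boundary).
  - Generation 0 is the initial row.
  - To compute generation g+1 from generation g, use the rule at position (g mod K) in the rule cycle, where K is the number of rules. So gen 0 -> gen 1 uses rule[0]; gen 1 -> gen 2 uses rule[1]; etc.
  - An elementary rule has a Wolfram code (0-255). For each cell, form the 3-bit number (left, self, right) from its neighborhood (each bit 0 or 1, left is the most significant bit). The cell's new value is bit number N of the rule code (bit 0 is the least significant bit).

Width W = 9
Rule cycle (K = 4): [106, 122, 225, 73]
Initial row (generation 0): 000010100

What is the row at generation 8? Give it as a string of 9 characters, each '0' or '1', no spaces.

Gen 0: 000010100
Gen 1 (rule 106): 000101000
Gen 2 (rule 122): 001010100
Gen 3 (rule 225): 100101001
Gen 4 (rule 73): 000000000
Gen 5 (rule 106): 000000000
Gen 6 (rule 122): 000000000
Gen 7 (rule 225): 111111111
Gen 8 (rule 73): 100000001

Answer: 100000001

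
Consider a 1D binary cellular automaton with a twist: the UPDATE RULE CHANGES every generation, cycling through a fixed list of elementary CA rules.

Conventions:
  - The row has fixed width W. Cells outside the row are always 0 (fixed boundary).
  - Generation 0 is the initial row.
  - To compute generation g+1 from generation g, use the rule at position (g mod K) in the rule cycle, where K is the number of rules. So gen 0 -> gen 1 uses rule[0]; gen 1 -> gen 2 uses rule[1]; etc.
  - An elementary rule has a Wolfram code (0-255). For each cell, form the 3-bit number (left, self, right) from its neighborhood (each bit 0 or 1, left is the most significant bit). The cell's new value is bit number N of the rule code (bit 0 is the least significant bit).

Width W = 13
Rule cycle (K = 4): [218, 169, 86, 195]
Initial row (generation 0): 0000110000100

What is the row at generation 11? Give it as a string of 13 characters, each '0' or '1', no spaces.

Answer: 0001110111101

Derivation:
Gen 0: 0000110000100
Gen 1 (rule 218): 0001111001010
Gen 2 (rule 169): 1101110000100
Gen 3 (rule 86): 0100011001110
Gen 4 (rule 195): 1001101010110
Gen 5 (rule 218): 0111100000111
Gen 6 (rule 169): 0111001110110
Gen 7 (rule 86): 1001110010011
Gen 8 (rule 195): 0010110100101
Gen 9 (rule 218): 0100110011000
Gen 10 (rule 169): 0000100010011
Gen 11 (rule 86): 0001110111101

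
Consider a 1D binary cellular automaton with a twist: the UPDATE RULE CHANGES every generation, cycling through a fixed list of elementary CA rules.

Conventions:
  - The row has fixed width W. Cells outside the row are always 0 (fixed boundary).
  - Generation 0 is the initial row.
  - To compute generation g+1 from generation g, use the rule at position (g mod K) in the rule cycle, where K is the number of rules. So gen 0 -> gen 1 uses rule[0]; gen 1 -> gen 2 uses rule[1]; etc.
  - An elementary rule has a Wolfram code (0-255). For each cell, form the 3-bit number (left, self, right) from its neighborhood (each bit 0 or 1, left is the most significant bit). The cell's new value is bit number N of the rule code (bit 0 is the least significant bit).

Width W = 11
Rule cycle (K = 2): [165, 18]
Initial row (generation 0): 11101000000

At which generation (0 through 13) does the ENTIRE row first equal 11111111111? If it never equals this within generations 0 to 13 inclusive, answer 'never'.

Answer: 5

Derivation:
Gen 0: 11101000000
Gen 1 (rule 165): 01011011111
Gen 2 (rule 18): 10000000000
Gen 3 (rule 165): 10111111111
Gen 4 (rule 18): 00000000000
Gen 5 (rule 165): 11111111111
Gen 6 (rule 18): 00000000000
Gen 7 (rule 165): 11111111111
Gen 8 (rule 18): 00000000000
Gen 9 (rule 165): 11111111111
Gen 10 (rule 18): 00000000000
Gen 11 (rule 165): 11111111111
Gen 12 (rule 18): 00000000000
Gen 13 (rule 165): 11111111111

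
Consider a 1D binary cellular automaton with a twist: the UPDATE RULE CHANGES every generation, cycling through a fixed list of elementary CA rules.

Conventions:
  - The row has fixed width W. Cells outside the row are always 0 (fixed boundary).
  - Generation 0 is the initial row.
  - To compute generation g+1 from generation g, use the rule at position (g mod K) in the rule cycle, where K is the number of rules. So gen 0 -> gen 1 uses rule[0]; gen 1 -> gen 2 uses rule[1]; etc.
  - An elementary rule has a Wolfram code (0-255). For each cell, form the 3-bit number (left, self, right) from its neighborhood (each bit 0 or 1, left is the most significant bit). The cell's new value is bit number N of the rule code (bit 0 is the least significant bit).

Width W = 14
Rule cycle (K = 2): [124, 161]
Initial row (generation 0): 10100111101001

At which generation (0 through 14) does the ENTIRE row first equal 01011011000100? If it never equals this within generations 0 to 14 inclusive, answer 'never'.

Gen 0: 10100111101001
Gen 1 (rule 124): 11110100111101
Gen 2 (rule 161): 01101000011010
Gen 3 (rule 124): 01111100011111
Gen 4 (rule 161): 00111001001110
Gen 5 (rule 124): 00101101101011
Gen 6 (rule 161): 10010010010100
Gen 7 (rule 124): 11011011011110
Gen 8 (rule 161): 00100100101100
Gen 9 (rule 124): 00110110111110
Gen 10 (rule 161): 10001001011100
Gen 11 (rule 124): 11001101110110
Gen 12 (rule 161): 00000010101000
Gen 13 (rule 124): 00000011111100
Gen 14 (rule 161): 11111001111001

Answer: never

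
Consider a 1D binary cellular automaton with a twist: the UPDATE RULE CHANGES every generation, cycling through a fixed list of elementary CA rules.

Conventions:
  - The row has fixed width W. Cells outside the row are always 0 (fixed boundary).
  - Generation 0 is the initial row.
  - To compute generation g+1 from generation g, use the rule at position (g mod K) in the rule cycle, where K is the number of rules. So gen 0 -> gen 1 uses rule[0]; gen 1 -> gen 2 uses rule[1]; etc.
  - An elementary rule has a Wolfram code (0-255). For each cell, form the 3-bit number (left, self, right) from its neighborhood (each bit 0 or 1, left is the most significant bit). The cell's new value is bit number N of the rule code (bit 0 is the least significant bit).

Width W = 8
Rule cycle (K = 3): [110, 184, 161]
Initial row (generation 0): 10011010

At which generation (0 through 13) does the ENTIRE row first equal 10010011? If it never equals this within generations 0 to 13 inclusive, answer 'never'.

Answer: never

Derivation:
Gen 0: 10011010
Gen 1 (rule 110): 10111110
Gen 2 (rule 184): 01111101
Gen 3 (rule 161): 00111010
Gen 4 (rule 110): 01101110
Gen 5 (rule 184): 01011101
Gen 6 (rule 161): 00101010
Gen 7 (rule 110): 01111110
Gen 8 (rule 184): 01111101
Gen 9 (rule 161): 00111010
Gen 10 (rule 110): 01101110
Gen 11 (rule 184): 01011101
Gen 12 (rule 161): 00101010
Gen 13 (rule 110): 01111110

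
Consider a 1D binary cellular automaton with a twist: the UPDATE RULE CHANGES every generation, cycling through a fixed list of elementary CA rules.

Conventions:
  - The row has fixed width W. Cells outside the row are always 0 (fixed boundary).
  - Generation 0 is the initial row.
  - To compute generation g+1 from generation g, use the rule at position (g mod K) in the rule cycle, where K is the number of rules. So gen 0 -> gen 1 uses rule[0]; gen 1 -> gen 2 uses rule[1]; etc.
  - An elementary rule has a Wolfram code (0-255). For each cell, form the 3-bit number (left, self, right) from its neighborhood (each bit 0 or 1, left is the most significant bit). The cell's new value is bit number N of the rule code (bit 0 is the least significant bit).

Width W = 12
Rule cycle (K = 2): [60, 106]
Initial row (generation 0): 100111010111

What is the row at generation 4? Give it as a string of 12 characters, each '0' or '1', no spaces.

Gen 0: 100111010111
Gen 1 (rule 60): 110100111100
Gen 2 (rule 106): 111001100100
Gen 3 (rule 60): 100101010110
Gen 4 (rule 106): 001010101110

Answer: 001010101110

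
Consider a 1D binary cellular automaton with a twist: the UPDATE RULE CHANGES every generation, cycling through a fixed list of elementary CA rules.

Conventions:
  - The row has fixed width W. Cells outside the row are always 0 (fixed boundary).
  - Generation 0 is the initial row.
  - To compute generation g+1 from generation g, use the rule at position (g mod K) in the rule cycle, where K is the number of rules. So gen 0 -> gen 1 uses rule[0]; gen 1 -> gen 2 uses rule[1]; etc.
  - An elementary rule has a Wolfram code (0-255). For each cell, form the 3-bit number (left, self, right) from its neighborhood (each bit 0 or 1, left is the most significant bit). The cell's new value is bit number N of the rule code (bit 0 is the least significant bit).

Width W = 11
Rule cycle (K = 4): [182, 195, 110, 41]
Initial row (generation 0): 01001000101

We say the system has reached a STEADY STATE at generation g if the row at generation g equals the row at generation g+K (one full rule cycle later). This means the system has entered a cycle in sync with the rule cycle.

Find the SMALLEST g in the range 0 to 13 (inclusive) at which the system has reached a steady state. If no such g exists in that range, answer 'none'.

Gen 0: 01001000101
Gen 1 (rule 182): 11111101111
Gen 2 (rule 195): 01111100111
Gen 3 (rule 110): 11000101101
Gen 4 (rule 41): 10010011010
Gen 5 (rule 182): 11111100111
Gen 6 (rule 195): 01111101011
Gen 7 (rule 110): 11000111111
Gen 8 (rule 41): 10010100000
Gen 9 (rule 182): 11111110000
Gen 10 (rule 195): 01111110111
Gen 11 (rule 110): 11000011101
Gen 12 (rule 41): 10011010010
Gen 13 (rule 182): 11100111111
Gen 14 (rule 195): 01101011111
Gen 15 (rule 110): 11111110001
Gen 16 (rule 41): 10000000100
Gen 17 (rule 182): 11000001110

Answer: none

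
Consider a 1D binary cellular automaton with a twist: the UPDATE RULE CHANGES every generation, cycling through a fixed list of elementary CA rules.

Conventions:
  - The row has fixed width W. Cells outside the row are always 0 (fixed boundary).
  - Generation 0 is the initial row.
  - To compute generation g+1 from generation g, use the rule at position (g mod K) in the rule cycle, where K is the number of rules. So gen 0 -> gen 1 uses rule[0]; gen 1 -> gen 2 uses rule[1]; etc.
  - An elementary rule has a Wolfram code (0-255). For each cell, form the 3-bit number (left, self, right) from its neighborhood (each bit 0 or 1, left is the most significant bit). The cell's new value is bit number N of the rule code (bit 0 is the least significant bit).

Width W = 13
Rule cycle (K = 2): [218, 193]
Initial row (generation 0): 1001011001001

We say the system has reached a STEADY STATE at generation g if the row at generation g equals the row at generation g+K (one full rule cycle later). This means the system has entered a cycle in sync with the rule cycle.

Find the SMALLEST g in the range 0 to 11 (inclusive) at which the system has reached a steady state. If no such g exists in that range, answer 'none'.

Answer: 7

Derivation:
Gen 0: 1001011001001
Gen 1 (rule 218): 0110011110110
Gen 2 (rule 193): 0010001110010
Gen 3 (rule 218): 0101011111101
Gen 4 (rule 193): 0000001111100
Gen 5 (rule 218): 0000011111110
Gen 6 (rule 193): 1111001111110
Gen 7 (rule 218): 1111111111111
Gen 8 (rule 193): 0111111111111
Gen 9 (rule 218): 1111111111111
Gen 10 (rule 193): 0111111111111
Gen 11 (rule 218): 1111111111111
Gen 12 (rule 193): 0111111111111
Gen 13 (rule 218): 1111111111111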